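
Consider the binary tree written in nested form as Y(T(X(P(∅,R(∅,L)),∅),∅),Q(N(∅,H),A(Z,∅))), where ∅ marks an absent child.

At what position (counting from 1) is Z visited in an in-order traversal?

10

In-order visits the left subtree, then the node, then the right subtree.
At Y: go left to T.
  At T: go left to X.
    At X: go left to P.
      At P: no left child.
      Visit P.
      At P: go right to R.
        At R: no left child.
        Visit R.
        At R: go right to L.
          L is a leaf — visit L.
    Visit X.
    At X: no right child.
  Visit T.
  At T: no right child.
Visit Y.
At Y: go right to Q.
  At Q: go left to N.
    At N: no left child.
    Visit N.
    At N: go right to H.
      H is a leaf — visit H.
  Visit Q.
  At Q: go right to A.
    At A: go left to Z.
      Z is a leaf — visit Z.
    Visit A.
    At A: no right child.
Full in-order sequence: P, R, L, X, T, Y, N, H, Q, Z, A.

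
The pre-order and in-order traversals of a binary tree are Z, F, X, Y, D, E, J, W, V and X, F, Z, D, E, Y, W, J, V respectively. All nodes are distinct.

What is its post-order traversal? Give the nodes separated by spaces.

X F E D W V J Y Z

The first element of pre-order is the root; it splits in-order into left and right subtrees.
Root Z: left subtree has 2 nodes {X, F}, right has 6 {D, E, Y, W, J, V}.
  Root F: left subtree has 1 node {X}, right has 0 { }.
  Root Y: left subtree has 2 nodes {D, E}, right has 3 {W, J, V}.
    Root D: left subtree has 0 nodes { }, right has 1 {E}.
    Root J: left subtree has 1 node {W}, right has 1 {V}.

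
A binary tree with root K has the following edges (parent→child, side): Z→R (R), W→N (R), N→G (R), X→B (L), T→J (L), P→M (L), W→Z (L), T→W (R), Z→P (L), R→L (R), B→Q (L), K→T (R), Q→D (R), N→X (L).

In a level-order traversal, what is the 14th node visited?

Level-order visits nodes level by level from the root, left to right within each level.
Level 0: K
Level 1: T
Level 2: J, W
Level 3: Z, N
Level 4: P, R, X, G
Level 5: M, L, B
Level 6: Q
Level 7: D
Full level-order sequence: K, T, J, W, Z, N, P, R, X, G, M, L, B, Q, D.

Q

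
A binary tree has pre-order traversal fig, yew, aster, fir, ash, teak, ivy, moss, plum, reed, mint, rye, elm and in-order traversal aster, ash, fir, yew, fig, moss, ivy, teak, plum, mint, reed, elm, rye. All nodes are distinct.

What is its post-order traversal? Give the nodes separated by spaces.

ash fir aster yew moss ivy mint elm rye reed plum teak fig

The first element of pre-order is the root; it splits in-order into left and right subtrees.
Root fig: left subtree has 4 nodes {aster, ash, fir, yew}, right has 8 {moss, ivy, teak, plum, mint, reed, elm, rye}.
  Root yew: left subtree has 3 nodes {aster, ash, fir}, right has 0 { }.
    Root aster: left subtree has 0 nodes { }, right has 2 {ash, fir}.
      Root fir: left subtree has 1 node {ash}, right has 0 { }.
  Root teak: left subtree has 2 nodes {moss, ivy}, right has 5 {plum, mint, reed, elm, rye}.
    Root ivy: left subtree has 1 node {moss}, right has 0 { }.
    Root plum: left subtree has 0 nodes { }, right has 4 {mint, reed, elm, rye}.
      Root reed: left subtree has 1 node {mint}, right has 2 {elm, rye}.
        Root rye: left subtree has 1 node {elm}, right has 0 { }.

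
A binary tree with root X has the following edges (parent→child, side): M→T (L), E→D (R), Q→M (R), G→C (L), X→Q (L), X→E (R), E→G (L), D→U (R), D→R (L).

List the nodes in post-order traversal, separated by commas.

Post-order visits the left subtree, then the right subtree, then the node.
At X: go left to Q.
  At Q: no left child.
  At Q: go right to M.
    At M: go left to T.
      T is a leaf — visit T.
    At M: no right child.
    Visit M.
  Visit Q.
At X: go right to E.
  At E: go left to G.
    At G: go left to C.
      C is a leaf — visit C.
    At G: no right child.
    Visit G.
  At E: go right to D.
    At D: go left to R.
      R is a leaf — visit R.
    At D: go right to U.
      U is a leaf — visit U.
    Visit D.
  Visit E.
Visit X.

T, M, Q, C, G, R, U, D, E, X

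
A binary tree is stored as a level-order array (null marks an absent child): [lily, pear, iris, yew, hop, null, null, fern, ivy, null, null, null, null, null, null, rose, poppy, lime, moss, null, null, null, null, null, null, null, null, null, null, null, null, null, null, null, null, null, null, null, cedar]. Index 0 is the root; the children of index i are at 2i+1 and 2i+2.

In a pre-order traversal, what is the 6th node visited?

poppy

Pre-order visits the node, then its left subtree, then its right subtree.
Visit lily.
At lily: go left to pear.
  Visit pear.
  At pear: go left to yew.
    Visit yew.
    At yew: go left to fern.
      Visit fern.
      At fern: go left to rose.
        rose is a leaf — visit rose.
      At fern: go right to poppy.
        poppy is a leaf — visit poppy.
    At yew: go right to ivy.
      Visit ivy.
      At ivy: go left to lime.
        lime is a leaf — visit lime.
      At ivy: go right to moss.
        Visit moss.
        At moss: no left child.
        At moss: go right to cedar.
          cedar is a leaf — visit cedar.
  At pear: go right to hop.
    hop is a leaf — visit hop.
At lily: go right to iris.
  iris is a leaf — visit iris.
Full pre-order sequence: lily, pear, yew, fern, rose, poppy, ivy, lime, moss, cedar, hop, iris.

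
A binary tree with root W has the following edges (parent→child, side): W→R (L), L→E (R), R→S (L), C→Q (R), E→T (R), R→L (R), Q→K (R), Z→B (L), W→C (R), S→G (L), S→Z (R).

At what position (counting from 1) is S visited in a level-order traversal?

4

Level-order visits nodes level by level from the root, left to right within each level.
Level 0: W
Level 1: R, C
Level 2: S, L, Q
Level 3: G, Z, E, K
Level 4: B, T
Full level-order sequence: W, R, C, S, L, Q, G, Z, E, K, B, T.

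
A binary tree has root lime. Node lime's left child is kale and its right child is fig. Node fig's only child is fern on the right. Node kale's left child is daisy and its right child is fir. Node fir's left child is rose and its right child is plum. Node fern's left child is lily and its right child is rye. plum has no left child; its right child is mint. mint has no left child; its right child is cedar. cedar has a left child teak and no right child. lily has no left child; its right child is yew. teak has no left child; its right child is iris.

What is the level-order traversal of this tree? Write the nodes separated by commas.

lime, kale, fig, daisy, fir, fern, rose, plum, lily, rye, mint, yew, cedar, teak, iris

Level-order visits nodes level by level from the root, left to right within each level.
Level 0: lime
Level 1: kale, fig
Level 2: daisy, fir, fern
Level 3: rose, plum, lily, rye
Level 4: mint, yew
Level 5: cedar
Level 6: teak
Level 7: iris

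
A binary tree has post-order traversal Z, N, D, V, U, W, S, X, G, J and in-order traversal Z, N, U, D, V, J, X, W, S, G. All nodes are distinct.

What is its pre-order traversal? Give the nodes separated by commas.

The last element of post-order is the root; it splits in-order into left and right subtrees.
Root J: left subtree has 5 nodes {Z, N, U, D, V}, right has 4 {X, W, S, G}.
  Root U: left subtree has 2 nodes {Z, N}, right has 2 {D, V}.
    Root N: left subtree has 1 node {Z}, right has 0 { }.
    Root V: left subtree has 1 node {D}, right has 0 { }.
  Root G: left subtree has 3 nodes {X, W, S}, right has 0 { }.
    Root X: left subtree has 0 nodes { }, right has 2 {W, S}.
      Root S: left subtree has 1 node {W}, right has 0 { }.

J, U, N, Z, V, D, G, X, S, W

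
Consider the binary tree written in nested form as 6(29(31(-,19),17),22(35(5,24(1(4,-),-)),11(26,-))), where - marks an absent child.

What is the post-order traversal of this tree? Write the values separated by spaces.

19 31 17 29 5 4 1 24 35 26 11 22 6

Post-order visits the left subtree, then the right subtree, then the node.
At 6: go left to 29.
  At 29: go left to 31.
    At 31: no left child.
    At 31: go right to 19.
      19 is a leaf — visit 19.
    Visit 31.
  At 29: go right to 17.
    17 is a leaf — visit 17.
  Visit 29.
At 6: go right to 22.
  At 22: go left to 35.
    At 35: go left to 5.
      5 is a leaf — visit 5.
    At 35: go right to 24.
      At 24: go left to 1.
        At 1: go left to 4.
          4 is a leaf — visit 4.
        At 1: no right child.
        Visit 1.
      At 24: no right child.
      Visit 24.
    Visit 35.
  At 22: go right to 11.
    At 11: go left to 26.
      26 is a leaf — visit 26.
    At 11: no right child.
    Visit 11.
  Visit 22.
Visit 6.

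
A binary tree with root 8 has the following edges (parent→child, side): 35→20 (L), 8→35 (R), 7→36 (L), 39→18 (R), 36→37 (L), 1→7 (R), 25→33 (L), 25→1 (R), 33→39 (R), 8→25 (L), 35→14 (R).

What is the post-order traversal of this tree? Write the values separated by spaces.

Post-order visits the left subtree, then the right subtree, then the node.
At 8: go left to 25.
  At 25: go left to 33.
    At 33: no left child.
    At 33: go right to 39.
      At 39: no left child.
      At 39: go right to 18.
        18 is a leaf — visit 18.
      Visit 39.
    Visit 33.
  At 25: go right to 1.
    At 1: no left child.
    At 1: go right to 7.
      At 7: go left to 36.
        At 36: go left to 37.
          37 is a leaf — visit 37.
        At 36: no right child.
        Visit 36.
      At 7: no right child.
      Visit 7.
    Visit 1.
  Visit 25.
At 8: go right to 35.
  At 35: go left to 20.
    20 is a leaf — visit 20.
  At 35: go right to 14.
    14 is a leaf — visit 14.
  Visit 35.
Visit 8.

18 39 33 37 36 7 1 25 20 14 35 8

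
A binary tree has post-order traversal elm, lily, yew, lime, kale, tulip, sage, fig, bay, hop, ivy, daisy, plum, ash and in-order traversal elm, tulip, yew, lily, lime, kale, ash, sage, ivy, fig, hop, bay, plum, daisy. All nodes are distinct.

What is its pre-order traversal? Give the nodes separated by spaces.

ash tulip elm kale lime yew lily plum ivy sage hop fig bay daisy

The last element of post-order is the root; it splits in-order into left and right subtrees.
Root ash: left subtree has 6 nodes {elm, tulip, yew, lily, lime, kale}, right has 7 {sage, ivy, fig, hop, bay, plum, daisy}.
  Root tulip: left subtree has 1 node {elm}, right has 4 {yew, lily, lime, kale}.
    Root kale: left subtree has 3 nodes {yew, lily, lime}, right has 0 { }.
      Root lime: left subtree has 2 nodes {yew, lily}, right has 0 { }.
        Root yew: left subtree has 0 nodes { }, right has 1 {lily}.
  Root plum: left subtree has 5 nodes {sage, ivy, fig, hop, bay}, right has 1 {daisy}.
    Root ivy: left subtree has 1 node {sage}, right has 3 {fig, hop, bay}.
      Root hop: left subtree has 1 node {fig}, right has 1 {bay}.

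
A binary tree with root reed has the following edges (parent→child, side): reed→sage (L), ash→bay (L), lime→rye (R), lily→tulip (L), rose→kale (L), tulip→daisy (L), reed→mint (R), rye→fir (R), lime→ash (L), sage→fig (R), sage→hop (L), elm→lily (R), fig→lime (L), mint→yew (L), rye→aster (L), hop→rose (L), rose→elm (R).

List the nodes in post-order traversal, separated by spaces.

Post-order visits the left subtree, then the right subtree, then the node.
At reed: go left to sage.
  At sage: go left to hop.
    At hop: go left to rose.
      At rose: go left to kale.
        kale is a leaf — visit kale.
      At rose: go right to elm.
        At elm: no left child.
        At elm: go right to lily.
          At lily: go left to tulip.
            At tulip: go left to daisy.
              daisy is a leaf — visit daisy.
            At tulip: no right child.
            Visit tulip.
          At lily: no right child.
          Visit lily.
        Visit elm.
      Visit rose.
    At hop: no right child.
    Visit hop.
  At sage: go right to fig.
    At fig: go left to lime.
      At lime: go left to ash.
        At ash: go left to bay.
          bay is a leaf — visit bay.
        At ash: no right child.
        Visit ash.
      At lime: go right to rye.
        At rye: go left to aster.
          aster is a leaf — visit aster.
        At rye: go right to fir.
          fir is a leaf — visit fir.
        Visit rye.
      Visit lime.
    At fig: no right child.
    Visit fig.
  Visit sage.
At reed: go right to mint.
  At mint: go left to yew.
    yew is a leaf — visit yew.
  At mint: no right child.
  Visit mint.
Visit reed.

kale daisy tulip lily elm rose hop bay ash aster fir rye lime fig sage yew mint reed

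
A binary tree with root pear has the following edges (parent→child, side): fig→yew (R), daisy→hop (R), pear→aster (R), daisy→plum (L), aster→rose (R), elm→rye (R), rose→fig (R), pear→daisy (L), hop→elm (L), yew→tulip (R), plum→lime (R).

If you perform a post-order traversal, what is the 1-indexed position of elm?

4

Post-order visits the left subtree, then the right subtree, then the node.
At pear: go left to daisy.
  At daisy: go left to plum.
    At plum: no left child.
    At plum: go right to lime.
      lime is a leaf — visit lime.
    Visit plum.
  At daisy: go right to hop.
    At hop: go left to elm.
      At elm: no left child.
      At elm: go right to rye.
        rye is a leaf — visit rye.
      Visit elm.
    At hop: no right child.
    Visit hop.
  Visit daisy.
At pear: go right to aster.
  At aster: no left child.
  At aster: go right to rose.
    At rose: no left child.
    At rose: go right to fig.
      At fig: no left child.
      At fig: go right to yew.
        At yew: no left child.
        At yew: go right to tulip.
          tulip is a leaf — visit tulip.
        Visit yew.
      Visit fig.
    Visit rose.
  Visit aster.
Visit pear.
Full post-order sequence: lime, plum, rye, elm, hop, daisy, tulip, yew, fig, rose, aster, pear.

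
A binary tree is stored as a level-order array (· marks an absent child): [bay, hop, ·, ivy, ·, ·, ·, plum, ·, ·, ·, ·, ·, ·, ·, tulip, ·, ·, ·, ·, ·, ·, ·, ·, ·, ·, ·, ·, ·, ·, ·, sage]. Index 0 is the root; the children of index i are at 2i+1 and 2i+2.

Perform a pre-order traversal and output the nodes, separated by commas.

Pre-order visits the node, then its left subtree, then its right subtree.
Visit bay.
At bay: go left to hop.
  Visit hop.
  At hop: go left to ivy.
    Visit ivy.
    At ivy: go left to plum.
      Visit plum.
      At plum: go left to tulip.
        Visit tulip.
        At tulip: go left to sage.
          sage is a leaf — visit sage.
        At tulip: no right child.
      At plum: no right child.
    At ivy: no right child.
  At hop: no right child.
At bay: no right child.

bay, hop, ivy, plum, tulip, sage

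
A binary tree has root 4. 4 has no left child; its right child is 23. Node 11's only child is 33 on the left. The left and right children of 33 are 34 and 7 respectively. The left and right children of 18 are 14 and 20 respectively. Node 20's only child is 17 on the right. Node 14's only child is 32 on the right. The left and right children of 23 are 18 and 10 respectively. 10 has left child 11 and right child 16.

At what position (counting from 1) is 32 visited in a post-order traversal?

Post-order visits the left subtree, then the right subtree, then the node.
At 4: no left child.
At 4: go right to 23.
  At 23: go left to 18.
    At 18: go left to 14.
      At 14: no left child.
      At 14: go right to 32.
        32 is a leaf — visit 32.
      Visit 14.
    At 18: go right to 20.
      At 20: no left child.
      At 20: go right to 17.
        17 is a leaf — visit 17.
      Visit 20.
    Visit 18.
  At 23: go right to 10.
    At 10: go left to 11.
      At 11: go left to 33.
        At 33: go left to 34.
          34 is a leaf — visit 34.
        At 33: go right to 7.
          7 is a leaf — visit 7.
        Visit 33.
      At 11: no right child.
      Visit 11.
    At 10: go right to 16.
      16 is a leaf — visit 16.
    Visit 10.
  Visit 23.
Visit 4.
Full post-order sequence: 32, 14, 17, 20, 18, 34, 7, 33, 11, 16, 10, 23, 4.

1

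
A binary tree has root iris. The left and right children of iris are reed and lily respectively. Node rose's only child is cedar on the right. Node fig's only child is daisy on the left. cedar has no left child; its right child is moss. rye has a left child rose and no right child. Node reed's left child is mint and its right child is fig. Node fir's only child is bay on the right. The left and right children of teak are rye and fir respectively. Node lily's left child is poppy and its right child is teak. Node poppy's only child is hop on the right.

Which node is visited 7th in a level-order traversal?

Level-order visits nodes level by level from the root, left to right within each level.
Level 0: iris
Level 1: reed, lily
Level 2: mint, fig, poppy, teak
Level 3: daisy, hop, rye, fir
Level 4: rose, bay
Level 5: cedar
Level 6: moss
Full level-order sequence: iris, reed, lily, mint, fig, poppy, teak, daisy, hop, rye, fir, rose, bay, cedar, moss.

teak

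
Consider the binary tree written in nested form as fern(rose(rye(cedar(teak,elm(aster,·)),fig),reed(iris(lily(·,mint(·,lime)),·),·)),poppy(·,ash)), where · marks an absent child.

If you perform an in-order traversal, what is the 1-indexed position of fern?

In-order visits the left subtree, then the node, then the right subtree.
At fern: go left to rose.
  At rose: go left to rye.
    At rye: go left to cedar.
      At cedar: go left to teak.
        teak is a leaf — visit teak.
      Visit cedar.
      At cedar: go right to elm.
        At elm: go left to aster.
          aster is a leaf — visit aster.
        Visit elm.
        At elm: no right child.
    Visit rye.
    At rye: go right to fig.
      fig is a leaf — visit fig.
  Visit rose.
  At rose: go right to reed.
    At reed: go left to iris.
      At iris: go left to lily.
        At lily: no left child.
        Visit lily.
        At lily: go right to mint.
          At mint: no left child.
          Visit mint.
          At mint: go right to lime.
            lime is a leaf — visit lime.
      Visit iris.
      At iris: no right child.
    Visit reed.
    At reed: no right child.
Visit fern.
At fern: go right to poppy.
  At poppy: no left child.
  Visit poppy.
  At poppy: go right to ash.
    ash is a leaf — visit ash.
Full in-order sequence: teak, cedar, aster, elm, rye, fig, rose, lily, mint, lime, iris, reed, fern, poppy, ash.

13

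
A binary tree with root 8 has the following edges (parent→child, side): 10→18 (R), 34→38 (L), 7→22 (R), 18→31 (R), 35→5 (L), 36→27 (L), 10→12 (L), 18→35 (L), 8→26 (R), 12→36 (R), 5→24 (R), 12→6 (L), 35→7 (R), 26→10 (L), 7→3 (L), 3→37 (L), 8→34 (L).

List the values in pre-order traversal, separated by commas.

8, 34, 38, 26, 10, 12, 6, 36, 27, 18, 35, 5, 24, 7, 3, 37, 22, 31

Pre-order visits the node, then its left subtree, then its right subtree.
Visit 8.
At 8: go left to 34.
  Visit 34.
  At 34: go left to 38.
    38 is a leaf — visit 38.
  At 34: no right child.
At 8: go right to 26.
  Visit 26.
  At 26: go left to 10.
    Visit 10.
    At 10: go left to 12.
      Visit 12.
      At 12: go left to 6.
        6 is a leaf — visit 6.
      At 12: go right to 36.
        Visit 36.
        At 36: go left to 27.
          27 is a leaf — visit 27.
        At 36: no right child.
    At 10: go right to 18.
      Visit 18.
      At 18: go left to 35.
        Visit 35.
        At 35: go left to 5.
          Visit 5.
          At 5: no left child.
          At 5: go right to 24.
            24 is a leaf — visit 24.
        At 35: go right to 7.
          Visit 7.
          At 7: go left to 3.
            Visit 3.
            At 3: go left to 37.
              37 is a leaf — visit 37.
            At 3: no right child.
          At 7: go right to 22.
            22 is a leaf — visit 22.
      At 18: go right to 31.
        31 is a leaf — visit 31.
  At 26: no right child.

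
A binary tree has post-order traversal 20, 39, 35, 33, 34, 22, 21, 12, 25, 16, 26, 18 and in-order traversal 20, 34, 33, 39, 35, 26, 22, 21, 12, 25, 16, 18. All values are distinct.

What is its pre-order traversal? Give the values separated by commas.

The last element of post-order is the root; it splits in-order into left and right subtrees.
Root 18: left subtree has 11 nodes {20, 34, 33, 39, 35, 26, 22, 21, 12, 25, 16}, right has 0 { }.
  Root 26: left subtree has 5 nodes {20, 34, 33, 39, 35}, right has 5 {22, 21, 12, 25, 16}.
    Root 34: left subtree has 1 node {20}, right has 3 {33, 39, 35}.
      Root 33: left subtree has 0 nodes { }, right has 2 {39, 35}.
        Root 35: left subtree has 1 node {39}, right has 0 { }.
    Root 16: left subtree has 4 nodes {22, 21, 12, 25}, right has 0 { }.
      Root 25: left subtree has 3 nodes {22, 21, 12}, right has 0 { }.
        Root 12: left subtree has 2 nodes {22, 21}, right has 0 { }.
          Root 21: left subtree has 1 node {22}, right has 0 { }.

18, 26, 34, 20, 33, 35, 39, 16, 25, 12, 21, 22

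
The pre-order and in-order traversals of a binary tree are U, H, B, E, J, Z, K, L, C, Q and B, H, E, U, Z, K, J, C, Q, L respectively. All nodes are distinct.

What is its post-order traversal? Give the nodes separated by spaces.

The first element of pre-order is the root; it splits in-order into left and right subtrees.
Root U: left subtree has 3 nodes {B, H, E}, right has 6 {Z, K, J, C, Q, L}.
  Root H: left subtree has 1 node {B}, right has 1 {E}.
  Root J: left subtree has 2 nodes {Z, K}, right has 3 {C, Q, L}.
    Root Z: left subtree has 0 nodes { }, right has 1 {K}.
    Root L: left subtree has 2 nodes {C, Q}, right has 0 { }.
      Root C: left subtree has 0 nodes { }, right has 1 {Q}.

B E H K Z Q C L J U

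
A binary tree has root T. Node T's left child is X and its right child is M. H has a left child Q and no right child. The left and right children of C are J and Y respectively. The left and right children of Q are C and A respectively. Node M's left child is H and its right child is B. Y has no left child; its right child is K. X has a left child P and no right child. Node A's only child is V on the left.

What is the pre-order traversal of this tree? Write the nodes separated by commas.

Pre-order visits the node, then its left subtree, then its right subtree.
Visit T.
At T: go left to X.
  Visit X.
  At X: go left to P.
    P is a leaf — visit P.
  At X: no right child.
At T: go right to M.
  Visit M.
  At M: go left to H.
    Visit H.
    At H: go left to Q.
      Visit Q.
      At Q: go left to C.
        Visit C.
        At C: go left to J.
          J is a leaf — visit J.
        At C: go right to Y.
          Visit Y.
          At Y: no left child.
          At Y: go right to K.
            K is a leaf — visit K.
      At Q: go right to A.
        Visit A.
        At A: go left to V.
          V is a leaf — visit V.
        At A: no right child.
    At H: no right child.
  At M: go right to B.
    B is a leaf — visit B.

T, X, P, M, H, Q, C, J, Y, K, A, V, B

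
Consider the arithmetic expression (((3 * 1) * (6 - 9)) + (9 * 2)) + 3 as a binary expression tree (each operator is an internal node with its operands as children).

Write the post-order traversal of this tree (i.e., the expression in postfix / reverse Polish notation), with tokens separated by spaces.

Post-order on an expression tree gives postfix notation: for each operator, emit left operand, right operand, then the operator.

3 1 * 6 9 - * 9 2 * + 3 +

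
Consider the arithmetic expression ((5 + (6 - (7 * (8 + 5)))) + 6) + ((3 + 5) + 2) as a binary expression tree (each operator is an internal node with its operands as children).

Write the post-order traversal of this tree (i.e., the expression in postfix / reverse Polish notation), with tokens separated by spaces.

Post-order on an expression tree gives postfix notation: for each operator, emit left operand, right operand, then the operator.

5 6 7 8 5 + * - + 6 + 3 5 + 2 + +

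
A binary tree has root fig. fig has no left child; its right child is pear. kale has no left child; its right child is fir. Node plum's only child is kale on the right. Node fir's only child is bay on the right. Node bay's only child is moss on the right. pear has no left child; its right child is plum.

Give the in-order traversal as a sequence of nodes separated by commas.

fig, pear, plum, kale, fir, bay, moss

In-order visits the left subtree, then the node, then the right subtree.
At fig: no left child.
Visit fig.
At fig: go right to pear.
  At pear: no left child.
  Visit pear.
  At pear: go right to plum.
    At plum: no left child.
    Visit plum.
    At plum: go right to kale.
      At kale: no left child.
      Visit kale.
      At kale: go right to fir.
        At fir: no left child.
        Visit fir.
        At fir: go right to bay.
          At bay: no left child.
          Visit bay.
          At bay: go right to moss.
            moss is a leaf — visit moss.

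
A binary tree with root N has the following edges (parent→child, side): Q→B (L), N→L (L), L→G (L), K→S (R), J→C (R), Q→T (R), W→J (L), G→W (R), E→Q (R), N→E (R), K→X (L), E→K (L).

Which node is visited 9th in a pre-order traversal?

Pre-order visits the node, then its left subtree, then its right subtree.
Visit N.
At N: go left to L.
  Visit L.
  At L: go left to G.
    Visit G.
    At G: no left child.
    At G: go right to W.
      Visit W.
      At W: go left to J.
        Visit J.
        At J: no left child.
        At J: go right to C.
          C is a leaf — visit C.
      At W: no right child.
  At L: no right child.
At N: go right to E.
  Visit E.
  At E: go left to K.
    Visit K.
    At K: go left to X.
      X is a leaf — visit X.
    At K: go right to S.
      S is a leaf — visit S.
  At E: go right to Q.
    Visit Q.
    At Q: go left to B.
      B is a leaf — visit B.
    At Q: go right to T.
      T is a leaf — visit T.
Full pre-order sequence: N, L, G, W, J, C, E, K, X, S, Q, B, T.

X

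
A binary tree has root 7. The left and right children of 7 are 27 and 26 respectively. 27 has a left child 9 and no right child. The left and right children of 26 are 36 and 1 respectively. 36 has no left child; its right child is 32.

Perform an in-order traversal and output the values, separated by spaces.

9 27 7 36 32 26 1

In-order visits the left subtree, then the node, then the right subtree.
At 7: go left to 27.
  At 27: go left to 9.
    9 is a leaf — visit 9.
  Visit 27.
  At 27: no right child.
Visit 7.
At 7: go right to 26.
  At 26: go left to 36.
    At 36: no left child.
    Visit 36.
    At 36: go right to 32.
      32 is a leaf — visit 32.
  Visit 26.
  At 26: go right to 1.
    1 is a leaf — visit 1.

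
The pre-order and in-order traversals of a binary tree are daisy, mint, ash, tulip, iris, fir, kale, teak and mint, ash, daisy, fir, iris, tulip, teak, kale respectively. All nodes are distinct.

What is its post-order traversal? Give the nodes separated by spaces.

The first element of pre-order is the root; it splits in-order into left and right subtrees.
Root daisy: left subtree has 2 nodes {mint, ash}, right has 5 {fir, iris, tulip, teak, kale}.
  Root mint: left subtree has 0 nodes { }, right has 1 {ash}.
  Root tulip: left subtree has 2 nodes {fir, iris}, right has 2 {teak, kale}.
    Root iris: left subtree has 1 node {fir}, right has 0 { }.
    Root kale: left subtree has 1 node {teak}, right has 0 { }.

ash mint fir iris teak kale tulip daisy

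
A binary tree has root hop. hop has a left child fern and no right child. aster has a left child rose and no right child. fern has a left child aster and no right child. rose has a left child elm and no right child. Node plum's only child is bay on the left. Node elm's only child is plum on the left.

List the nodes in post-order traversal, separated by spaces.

bay plum elm rose aster fern hop

Post-order visits the left subtree, then the right subtree, then the node.
At hop: go left to fern.
  At fern: go left to aster.
    At aster: go left to rose.
      At rose: go left to elm.
        At elm: go left to plum.
          At plum: go left to bay.
            bay is a leaf — visit bay.
          At plum: no right child.
          Visit plum.
        At elm: no right child.
        Visit elm.
      At rose: no right child.
      Visit rose.
    At aster: no right child.
    Visit aster.
  At fern: no right child.
  Visit fern.
At hop: no right child.
Visit hop.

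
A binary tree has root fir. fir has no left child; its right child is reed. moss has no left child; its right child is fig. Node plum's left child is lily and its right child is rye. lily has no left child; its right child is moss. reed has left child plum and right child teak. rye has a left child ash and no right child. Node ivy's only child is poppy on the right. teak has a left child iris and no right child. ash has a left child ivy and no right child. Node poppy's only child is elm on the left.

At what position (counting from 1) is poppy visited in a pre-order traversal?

10

Pre-order visits the node, then its left subtree, then its right subtree.
Visit fir.
At fir: no left child.
At fir: go right to reed.
  Visit reed.
  At reed: go left to plum.
    Visit plum.
    At plum: go left to lily.
      Visit lily.
      At lily: no left child.
      At lily: go right to moss.
        Visit moss.
        At moss: no left child.
        At moss: go right to fig.
          fig is a leaf — visit fig.
    At plum: go right to rye.
      Visit rye.
      At rye: go left to ash.
        Visit ash.
        At ash: go left to ivy.
          Visit ivy.
          At ivy: no left child.
          At ivy: go right to poppy.
            Visit poppy.
            At poppy: go left to elm.
              elm is a leaf — visit elm.
            At poppy: no right child.
        At ash: no right child.
      At rye: no right child.
  At reed: go right to teak.
    Visit teak.
    At teak: go left to iris.
      iris is a leaf — visit iris.
    At teak: no right child.
Full pre-order sequence: fir, reed, plum, lily, moss, fig, rye, ash, ivy, poppy, elm, teak, iris.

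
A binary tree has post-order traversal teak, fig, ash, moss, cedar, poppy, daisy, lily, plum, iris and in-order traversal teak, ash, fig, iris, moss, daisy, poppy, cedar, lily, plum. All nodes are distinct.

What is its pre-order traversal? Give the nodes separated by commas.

The last element of post-order is the root; it splits in-order into left and right subtrees.
Root iris: left subtree has 3 nodes {teak, ash, fig}, right has 6 {moss, daisy, poppy, cedar, lily, plum}.
  Root ash: left subtree has 1 node {teak}, right has 1 {fig}.
  Root plum: left subtree has 5 nodes {moss, daisy, poppy, cedar, lily}, right has 0 { }.
    Root lily: left subtree has 4 nodes {moss, daisy, poppy, cedar}, right has 0 { }.
      Root daisy: left subtree has 1 node {moss}, right has 2 {poppy, cedar}.
        Root poppy: left subtree has 0 nodes { }, right has 1 {cedar}.

iris, ash, teak, fig, plum, lily, daisy, moss, poppy, cedar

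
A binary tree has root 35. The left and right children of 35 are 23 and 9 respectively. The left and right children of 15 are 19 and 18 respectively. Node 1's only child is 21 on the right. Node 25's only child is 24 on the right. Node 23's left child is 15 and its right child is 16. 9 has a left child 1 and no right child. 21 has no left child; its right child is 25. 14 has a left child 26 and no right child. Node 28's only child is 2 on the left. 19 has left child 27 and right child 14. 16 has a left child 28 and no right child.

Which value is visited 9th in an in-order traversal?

28

In-order visits the left subtree, then the node, then the right subtree.
At 35: go left to 23.
  At 23: go left to 15.
    At 15: go left to 19.
      At 19: go left to 27.
        27 is a leaf — visit 27.
      Visit 19.
      At 19: go right to 14.
        At 14: go left to 26.
          26 is a leaf — visit 26.
        Visit 14.
        At 14: no right child.
    Visit 15.
    At 15: go right to 18.
      18 is a leaf — visit 18.
  Visit 23.
  At 23: go right to 16.
    At 16: go left to 28.
      At 28: go left to 2.
        2 is a leaf — visit 2.
      Visit 28.
      At 28: no right child.
    Visit 16.
    At 16: no right child.
Visit 35.
At 35: go right to 9.
  At 9: go left to 1.
    At 1: no left child.
    Visit 1.
    At 1: go right to 21.
      At 21: no left child.
      Visit 21.
      At 21: go right to 25.
        At 25: no left child.
        Visit 25.
        At 25: go right to 24.
          24 is a leaf — visit 24.
  Visit 9.
  At 9: no right child.
Full in-order sequence: 27, 19, 26, 14, 15, 18, 23, 2, 28, 16, 35, 1, 21, 25, 24, 9.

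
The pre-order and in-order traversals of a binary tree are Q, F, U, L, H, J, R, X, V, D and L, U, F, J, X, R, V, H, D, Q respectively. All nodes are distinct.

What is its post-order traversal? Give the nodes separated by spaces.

L U X V R J D H F Q

The first element of pre-order is the root; it splits in-order into left and right subtrees.
Root Q: left subtree has 9 nodes {L, U, F, J, X, R, V, H, D}, right has 0 { }.
  Root F: left subtree has 2 nodes {L, U}, right has 6 {J, X, R, V, H, D}.
    Root U: left subtree has 1 node {L}, right has 0 { }.
    Root H: left subtree has 4 nodes {J, X, R, V}, right has 1 {D}.
      Root J: left subtree has 0 nodes { }, right has 3 {X, R, V}.
        Root R: left subtree has 1 node {X}, right has 1 {V}.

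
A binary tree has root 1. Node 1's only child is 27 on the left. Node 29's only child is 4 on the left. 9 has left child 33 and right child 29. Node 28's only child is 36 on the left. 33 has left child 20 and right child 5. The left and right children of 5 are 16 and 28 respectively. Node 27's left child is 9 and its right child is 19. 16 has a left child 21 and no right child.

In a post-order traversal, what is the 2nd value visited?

Post-order visits the left subtree, then the right subtree, then the node.
At 1: go left to 27.
  At 27: go left to 9.
    At 9: go left to 33.
      At 33: go left to 20.
        20 is a leaf — visit 20.
      At 33: go right to 5.
        At 5: go left to 16.
          At 16: go left to 21.
            21 is a leaf — visit 21.
          At 16: no right child.
          Visit 16.
        At 5: go right to 28.
          At 28: go left to 36.
            36 is a leaf — visit 36.
          At 28: no right child.
          Visit 28.
        Visit 5.
      Visit 33.
    At 9: go right to 29.
      At 29: go left to 4.
        4 is a leaf — visit 4.
      At 29: no right child.
      Visit 29.
    Visit 9.
  At 27: go right to 19.
    19 is a leaf — visit 19.
  Visit 27.
At 1: no right child.
Visit 1.
Full post-order sequence: 20, 21, 16, 36, 28, 5, 33, 4, 29, 9, 19, 27, 1.

21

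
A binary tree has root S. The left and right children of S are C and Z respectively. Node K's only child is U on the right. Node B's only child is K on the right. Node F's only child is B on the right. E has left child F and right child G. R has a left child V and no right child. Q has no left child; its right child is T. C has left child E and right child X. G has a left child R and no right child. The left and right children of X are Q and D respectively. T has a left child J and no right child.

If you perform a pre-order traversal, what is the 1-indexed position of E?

3

Pre-order visits the node, then its left subtree, then its right subtree.
Visit S.
At S: go left to C.
  Visit C.
  At C: go left to E.
    Visit E.
    At E: go left to F.
      Visit F.
      At F: no left child.
      At F: go right to B.
        Visit B.
        At B: no left child.
        At B: go right to K.
          Visit K.
          At K: no left child.
          At K: go right to U.
            U is a leaf — visit U.
    At E: go right to G.
      Visit G.
      At G: go left to R.
        Visit R.
        At R: go left to V.
          V is a leaf — visit V.
        At R: no right child.
      At G: no right child.
  At C: go right to X.
    Visit X.
    At X: go left to Q.
      Visit Q.
      At Q: no left child.
      At Q: go right to T.
        Visit T.
        At T: go left to J.
          J is a leaf — visit J.
        At T: no right child.
    At X: go right to D.
      D is a leaf — visit D.
At S: go right to Z.
  Z is a leaf — visit Z.
Full pre-order sequence: S, C, E, F, B, K, U, G, R, V, X, Q, T, J, D, Z.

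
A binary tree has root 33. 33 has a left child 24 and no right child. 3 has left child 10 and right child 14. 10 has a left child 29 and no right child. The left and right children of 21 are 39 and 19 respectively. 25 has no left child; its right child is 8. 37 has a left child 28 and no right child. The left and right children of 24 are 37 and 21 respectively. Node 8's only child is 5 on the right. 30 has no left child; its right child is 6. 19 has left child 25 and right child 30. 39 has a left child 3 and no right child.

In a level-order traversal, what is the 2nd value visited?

24

Level-order visits nodes level by level from the root, left to right within each level.
Level 0: 33
Level 1: 24
Level 2: 37, 21
Level 3: 28, 39, 19
Level 4: 3, 25, 30
Level 5: 10, 14, 8, 6
Level 6: 29, 5
Full level-order sequence: 33, 24, 37, 21, 28, 39, 19, 3, 25, 30, 10, 14, 8, 6, 29, 5.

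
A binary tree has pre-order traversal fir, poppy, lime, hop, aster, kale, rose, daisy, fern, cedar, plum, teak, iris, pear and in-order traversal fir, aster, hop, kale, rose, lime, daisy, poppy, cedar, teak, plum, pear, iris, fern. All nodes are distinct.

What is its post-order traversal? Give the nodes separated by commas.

aster, rose, kale, hop, daisy, lime, teak, pear, iris, plum, cedar, fern, poppy, fir

The first element of pre-order is the root; it splits in-order into left and right subtrees.
Root fir: left subtree has 0 nodes { }, right has 13 {aster, hop, kale, rose, lime, daisy, poppy, cedar, teak, plum, pear, iris, fern}.
  Root poppy: left subtree has 6 nodes {aster, hop, kale, rose, lime, daisy}, right has 6 {cedar, teak, plum, pear, iris, fern}.
    Root lime: left subtree has 4 nodes {aster, hop, kale, rose}, right has 1 {daisy}.
      Root hop: left subtree has 1 node {aster}, right has 2 {kale, rose}.
        Root kale: left subtree has 0 nodes { }, right has 1 {rose}.
    Root fern: left subtree has 5 nodes {cedar, teak, plum, pear, iris}, right has 0 { }.
      Root cedar: left subtree has 0 nodes { }, right has 4 {teak, plum, pear, iris}.
        Root plum: left subtree has 1 node {teak}, right has 2 {pear, iris}.
          Root iris: left subtree has 1 node {pear}, right has 0 { }.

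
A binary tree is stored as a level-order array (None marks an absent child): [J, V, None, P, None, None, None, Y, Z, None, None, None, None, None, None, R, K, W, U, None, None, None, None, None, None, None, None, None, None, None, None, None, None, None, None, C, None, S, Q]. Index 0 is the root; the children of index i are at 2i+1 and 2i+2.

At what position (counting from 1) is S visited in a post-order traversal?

6

Post-order visits the left subtree, then the right subtree, then the node.
At J: go left to V.
  At V: go left to P.
    At P: go left to Y.
      At Y: go left to R.
        R is a leaf — visit R.
      At Y: go right to K.
        K is a leaf — visit K.
      Visit Y.
    At P: go right to Z.
      At Z: go left to W.
        At W: go left to C.
          C is a leaf — visit C.
        At W: no right child.
        Visit W.
      At Z: go right to U.
        At U: go left to S.
          S is a leaf — visit S.
        At U: go right to Q.
          Q is a leaf — visit Q.
        Visit U.
      Visit Z.
    Visit P.
  At V: no right child.
  Visit V.
At J: no right child.
Visit J.
Full post-order sequence: R, K, Y, C, W, S, Q, U, Z, P, V, J.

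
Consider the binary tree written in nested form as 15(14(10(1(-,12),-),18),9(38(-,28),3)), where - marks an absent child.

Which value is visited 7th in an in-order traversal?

38

In-order visits the left subtree, then the node, then the right subtree.
At 15: go left to 14.
  At 14: go left to 10.
    At 10: go left to 1.
      At 1: no left child.
      Visit 1.
      At 1: go right to 12.
        12 is a leaf — visit 12.
    Visit 10.
    At 10: no right child.
  Visit 14.
  At 14: go right to 18.
    18 is a leaf — visit 18.
Visit 15.
At 15: go right to 9.
  At 9: go left to 38.
    At 38: no left child.
    Visit 38.
    At 38: go right to 28.
      28 is a leaf — visit 28.
  Visit 9.
  At 9: go right to 3.
    3 is a leaf — visit 3.
Full in-order sequence: 1, 12, 10, 14, 18, 15, 38, 28, 9, 3.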